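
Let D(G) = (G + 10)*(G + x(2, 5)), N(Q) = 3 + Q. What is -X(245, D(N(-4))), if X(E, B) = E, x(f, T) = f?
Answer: -245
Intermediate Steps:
D(G) = (2 + G)*(10 + G) (D(G) = (G + 10)*(G + 2) = (10 + G)*(2 + G) = (2 + G)*(10 + G))
-X(245, D(N(-4))) = -1*245 = -245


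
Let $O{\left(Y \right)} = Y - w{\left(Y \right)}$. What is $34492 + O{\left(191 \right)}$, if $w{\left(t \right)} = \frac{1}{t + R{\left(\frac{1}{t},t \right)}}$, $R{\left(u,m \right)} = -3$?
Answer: $\frac{6520403}{188} \approx 34683.0$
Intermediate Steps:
$w{\left(t \right)} = \frac{1}{-3 + t}$ ($w{\left(t \right)} = \frac{1}{t - 3} = \frac{1}{-3 + t}$)
$O{\left(Y \right)} = Y - \frac{1}{-3 + Y}$
$34492 + O{\left(191 \right)} = 34492 + \frac{-1 + 191 \left(-3 + 191\right)}{-3 + 191} = 34492 + \frac{-1 + 191 \cdot 188}{188} = 34492 + \frac{-1 + 35908}{188} = 34492 + \frac{1}{188} \cdot 35907 = 34492 + \frac{35907}{188} = \frac{6520403}{188}$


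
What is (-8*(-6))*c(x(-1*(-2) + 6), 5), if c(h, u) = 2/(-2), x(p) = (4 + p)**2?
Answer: -48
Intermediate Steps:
c(h, u) = -1 (c(h, u) = 2*(-1/2) = -1)
(-8*(-6))*c(x(-1*(-2) + 6), 5) = -8*(-6)*(-1) = 48*(-1) = -48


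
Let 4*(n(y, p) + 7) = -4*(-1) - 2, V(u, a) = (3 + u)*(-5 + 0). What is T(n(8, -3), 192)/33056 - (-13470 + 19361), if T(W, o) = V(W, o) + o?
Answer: -389465373/66112 ≈ -5891.0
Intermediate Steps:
V(u, a) = -15 - 5*u (V(u, a) = (3 + u)*(-5) = -15 - 5*u)
n(y, p) = -13/2 (n(y, p) = -7 + (-4*(-1) - 2)/4 = -7 + (4 - 2)/4 = -7 + (¼)*2 = -7 + ½ = -13/2)
T(W, o) = -15 + o - 5*W (T(W, o) = (-15 - 5*W) + o = -15 + o - 5*W)
T(n(8, -3), 192)/33056 - (-13470 + 19361) = (-15 + 192 - 5*(-13/2))/33056 - (-13470 + 19361) = (-15 + 192 + 65/2)*(1/33056) - 1*5891 = (419/2)*(1/33056) - 5891 = 419/66112 - 5891 = -389465373/66112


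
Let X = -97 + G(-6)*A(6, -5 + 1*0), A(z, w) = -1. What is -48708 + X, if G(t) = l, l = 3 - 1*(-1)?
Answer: -48809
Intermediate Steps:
l = 4 (l = 3 + 1 = 4)
G(t) = 4
X = -101 (X = -97 + 4*(-1) = -97 - 4 = -101)
-48708 + X = -48708 - 101 = -48809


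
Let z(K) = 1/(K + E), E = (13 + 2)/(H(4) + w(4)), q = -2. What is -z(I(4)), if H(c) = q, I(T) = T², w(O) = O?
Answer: -2/47 ≈ -0.042553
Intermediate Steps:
H(c) = -2
E = 15/2 (E = (13 + 2)/(-2 + 4) = 15/2 ≈ 7.5000)
z(K) = 1/(15/2 + K) (z(K) = 1/(K + 15/2) = 1/(15/2 + K))
-z(I(4)) = -2/(15 + 2*4²) = -2/(15 + 2*16) = -2/(15 + 32) = -2/47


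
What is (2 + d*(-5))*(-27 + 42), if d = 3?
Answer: -195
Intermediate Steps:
(2 + d*(-5))*(-27 + 42) = (2 + 3*(-5))*(-27 + 42) = (2 - 15)*15 = -13*15 = -195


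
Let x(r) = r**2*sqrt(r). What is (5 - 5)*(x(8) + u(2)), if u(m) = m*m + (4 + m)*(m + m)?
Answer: 0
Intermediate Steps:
x(r) = r**(5/2)
u(m) = m**2 + 2*m*(4 + m) (u(m) = m**2 + (4 + m)*(2*m) = m**2 + 2*m*(4 + m))
(5 - 5)*(x(8) + u(2)) = (5 - 5)*(8**(5/2) + 2*(8 + 3*2)) = 0*(128*sqrt(2) + 2*(8 + 6)) = 0*(128*sqrt(2) + 2*14) = 0*(128*sqrt(2) + 28) = 0*(28 + 128*sqrt(2)) = 0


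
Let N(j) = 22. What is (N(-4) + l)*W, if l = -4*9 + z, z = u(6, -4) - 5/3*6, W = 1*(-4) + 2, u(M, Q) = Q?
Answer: 56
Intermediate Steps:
W = -2 (W = -4 + 2 = -2)
z = -14 (z = -4 - 5/3*6 = -4 - 10 = -14)
l = -50 (l = -4*9 - 14 = -36 - 14 = -50)
(N(-4) + l)*W = (22 - 50)*(-2) = -28*(-2) = 56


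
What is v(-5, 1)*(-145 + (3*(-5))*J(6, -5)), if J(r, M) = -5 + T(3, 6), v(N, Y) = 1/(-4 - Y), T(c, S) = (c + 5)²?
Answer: 206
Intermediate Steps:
T(c, S) = (5 + c)²
J(r, M) = 59 (J(r, M) = -5 + (5 + 3)² = -5 + 8² = -5 + 64 = 59)
v(-5, 1)*(-145 + (3*(-5))*J(6, -5)) = (-1/(4 + 1))*(-145 + (3*(-5))*59) = (-1/5)*(-145 - 15*59) = (-1*⅕)*(-145 - 885) = -⅕*(-1030) = 206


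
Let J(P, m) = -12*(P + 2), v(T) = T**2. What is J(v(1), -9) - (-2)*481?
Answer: 926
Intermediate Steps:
J(P, m) = -24 - 12*P (J(P, m) = -12*(2 + P) = -24 - 12*P)
J(v(1), -9) - (-2)*481 = (-24 - 12*1**2) - (-2)*481 = (-24 - 12*1) - 1*(-962) = (-24 - 12) + 962 = -36 + 962 = 926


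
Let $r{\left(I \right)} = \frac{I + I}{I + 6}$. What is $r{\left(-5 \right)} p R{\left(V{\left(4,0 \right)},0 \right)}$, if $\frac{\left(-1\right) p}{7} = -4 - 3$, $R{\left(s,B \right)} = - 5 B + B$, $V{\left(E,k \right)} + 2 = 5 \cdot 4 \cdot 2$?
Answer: $0$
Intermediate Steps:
$V{\left(E,k \right)} = 38$ ($V{\left(E,k \right)} = -2 + 5 \cdot 4 \cdot 2 = -2 + 20 \cdot 2 = -2 + 40 = 38$)
$R{\left(s,B \right)} = - 4 B$
$p = 49$ ($p = - 7 \left(-4 - 3\right) = \left(-7\right) \left(-7\right) = 49$)
$r{\left(I \right)} = \frac{2 I}{6 + I}$
$r{\left(-5 \right)} p R{\left(V{\left(4,0 \right)},0 \right)} = 2 \left(-5\right) \frac{1}{6 - 5} \cdot 49 \left(\left(-4\right) 0\right) = 2 \left(-5\right) 1^{-1} \cdot 49 \cdot 0 = 2 \left(-5\right) 1 \cdot 49 \cdot 0 = \left(-10\right) 49 \cdot 0 = \left(-490\right) 0 = 0$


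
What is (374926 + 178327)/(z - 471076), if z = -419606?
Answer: -553253/890682 ≈ -0.62116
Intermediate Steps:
(374926 + 178327)/(z - 471076) = (374926 + 178327)/(-419606 - 471076) = 553253/(-890682) = 553253*(-1/890682) = -553253/890682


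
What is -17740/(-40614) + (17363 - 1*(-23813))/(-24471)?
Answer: -206367754/165644199 ≈ -1.2458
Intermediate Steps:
-17740/(-40614) + (17363 - 1*(-23813))/(-24471) = -17740*(-1/40614) + (17363 + 23813)*(-1/24471) = 8870/20307 + 41176*(-1/24471) = 8870/20307 - 41176/24471 = -206367754/165644199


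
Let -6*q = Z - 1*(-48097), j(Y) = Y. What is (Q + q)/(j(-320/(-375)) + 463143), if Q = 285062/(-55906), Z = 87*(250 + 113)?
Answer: -27851179000/970969509917 ≈ -0.028684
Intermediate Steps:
Z = 31581 (Z = 87*363 = 31581)
Q = -142531/27953 (Q = 285062*(-1/55906) = -142531/27953 ≈ -5.0990)
q = -39839/3 (q = -(31581 - 1*(-48097))/6 = -(31581 + 48097)/6 = -1/6*79678 = -39839/3 ≈ -13280.)
(Q + q)/(j(-320/(-375)) + 463143) = (-142531/27953 - 39839/3)/(-320/(-375) + 463143) = -1114047160/(83859*(-320*(-1/375) + 463143)) = -1114047160/(83859*(64/75 + 463143)) = -1114047160/(83859*34735789/75) = -1114047160/83859*75/34735789 = -27851179000/970969509917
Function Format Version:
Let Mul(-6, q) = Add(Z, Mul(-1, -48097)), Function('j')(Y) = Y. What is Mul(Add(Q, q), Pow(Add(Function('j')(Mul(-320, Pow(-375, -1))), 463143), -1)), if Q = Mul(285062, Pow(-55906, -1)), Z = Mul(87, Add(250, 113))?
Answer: Rational(-27851179000, 970969509917) ≈ -0.028684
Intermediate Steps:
Z = 31581 (Z = Mul(87, 363) = 31581)
Q = Rational(-142531, 27953) (Q = Mul(285062, Rational(-1, 55906)) = Rational(-142531, 27953) ≈ -5.0990)
q = Rational(-39839, 3) (q = Mul(Rational(-1, 6), Add(31581, Mul(-1, -48097))) = Mul(Rational(-1, 6), Add(31581, 48097)) = Mul(Rational(-1, 6), 79678) = Rational(-39839, 3) ≈ -13280.)
Mul(Add(Q, q), Pow(Add(Function('j')(Mul(-320, Pow(-375, -1))), 463143), -1)) = Mul(Add(Rational(-142531, 27953), Rational(-39839, 3)), Pow(Add(Mul(-320, Pow(-375, -1)), 463143), -1)) = Mul(Rational(-1114047160, 83859), Pow(Add(Mul(-320, Rational(-1, 375)), 463143), -1)) = Mul(Rational(-1114047160, 83859), Pow(Add(Rational(64, 75), 463143), -1)) = Mul(Rational(-1114047160, 83859), Pow(Rational(34735789, 75), -1)) = Mul(Rational(-1114047160, 83859), Rational(75, 34735789)) = Rational(-27851179000, 970969509917)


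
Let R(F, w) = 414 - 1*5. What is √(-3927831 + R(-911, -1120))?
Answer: I*√3927422 ≈ 1981.8*I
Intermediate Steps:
R(F, w) = 409 (R(F, w) = 414 - 5 = 409)
√(-3927831 + R(-911, -1120)) = √(-3927831 + 409) = √(-3927422) = I*√3927422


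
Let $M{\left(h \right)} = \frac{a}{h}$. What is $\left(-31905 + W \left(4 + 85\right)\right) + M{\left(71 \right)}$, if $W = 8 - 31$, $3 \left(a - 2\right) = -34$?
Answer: $- \frac{7231804}{213} \approx -33952.0$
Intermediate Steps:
$a = - \frac{28}{3}$ ($a = 2 + \frac{1}{3} \left(-34\right) = 2 - \frac{34}{3} = - \frac{28}{3} \approx -9.3333$)
$M{\left(h \right)} = - \frac{28}{3 h}$
$W = -23$
$\left(-31905 + W \left(4 + 85\right)\right) + M{\left(71 \right)} = \left(-31905 - 23 \left(4 + 85\right)\right) - \frac{28}{3 \cdot 71} = \left(-31905 - 2047\right) - \frac{28}{213} = -33952 - \frac{28}{213} = - \frac{7231804}{213}$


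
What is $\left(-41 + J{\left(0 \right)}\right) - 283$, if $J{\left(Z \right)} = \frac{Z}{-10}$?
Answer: $-324$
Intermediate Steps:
$J{\left(Z \right)} = - \frac{Z}{10}$ ($J{\left(Z \right)} = Z \left(- \frac{1}{10}\right) = - \frac{Z}{10}$)
$\left(-41 + J{\left(0 \right)}\right) - 283 = \left(-41 - 0\right) - 283 = \left(-41 + 0\right) - 283 = -41 - 283 = -324$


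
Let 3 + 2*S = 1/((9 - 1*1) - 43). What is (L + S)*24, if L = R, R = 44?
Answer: 35688/35 ≈ 1019.7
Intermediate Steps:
L = 44
S = -53/35 (S = -3/2 + 1/(2*((9 - 1*1) - 43)) = -3/2 + 1/(2*((9 - 1) - 43)) = -3/2 + 1/(2*(8 - 43)) = -3/2 + (½)/(-35) = -3/2 + (½)*(-1/35) = -3/2 - 1/70 = -53/35 ≈ -1.5143)
(L + S)*24 = (44 - 53/35)*24 = (1487/35)*24 = 35688/35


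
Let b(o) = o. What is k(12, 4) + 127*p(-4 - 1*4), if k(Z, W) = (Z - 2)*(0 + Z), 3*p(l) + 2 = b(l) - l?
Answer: 106/3 ≈ 35.333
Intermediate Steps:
p(l) = -2/3 (p(l) = -2/3 + (l - l)/3 = -2/3 + (1/3)*0 = -2/3 + 0 = -2/3)
k(Z, W) = Z*(-2 + Z) (k(Z, W) = (-2 + Z)*Z = Z*(-2 + Z))
k(12, 4) + 127*p(-4 - 1*4) = 12*(-2 + 12) + 127*(-2/3) = 12*10 - 254/3 = 120 - 254/3 = 106/3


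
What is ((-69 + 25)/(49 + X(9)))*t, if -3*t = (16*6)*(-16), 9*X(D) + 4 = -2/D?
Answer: -1824768/3931 ≈ -464.20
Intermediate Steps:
X(D) = -4/9 - 2/(9*D) (X(D) = -4/9 + (-2/D)/9 = -4/9 - 2/(9*D))
t = 512 (t = -16*6*(-16)/3 = -32*(-16) = -⅓*(-1536) = 512)
((-69 + 25)/(49 + X(9)))*t = ((-69 + 25)/(49 + (2/9)*(-1 - 2*9)/9))*512 = -44/(49 + (2/9)*(⅑)*(-1 - 18))*512 = -44/(49 + (2/9)*(⅑)*(-19))*512 = -44/(49 - 38/81)*512 = -44/3931/81*512 = -44*81/3931*512 = -3564/3931*512 = -1824768/3931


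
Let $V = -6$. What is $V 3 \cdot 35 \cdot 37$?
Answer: $-23310$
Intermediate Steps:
$V 3 \cdot 35 \cdot 37 = \left(-6\right) 3 \cdot 35 \cdot 37 = \left(-18\right) 35 \cdot 37 = \left(-630\right) 37 = -23310$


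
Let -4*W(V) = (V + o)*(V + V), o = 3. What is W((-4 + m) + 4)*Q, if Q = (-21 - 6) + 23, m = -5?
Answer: 20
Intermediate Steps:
Q = -4 (Q = -27 + 23 = -4)
W(V) = -V*(3 + V)/2 (W(V) = -(V + 3)*(V + V)/4 = -(3 + V)*2*V/4 = -V*(3 + V)/2)
W((-4 + m) + 4)*Q = -((-4 - 5) + 4)*(3 + ((-4 - 5) + 4))/2*(-4) = -(-9 + 4)*(3 + (-9 + 4))/2*(-4) = -½*(-5)*(3 - 5)*(-4) = -½*(-5)*(-2)*(-4) = -5*(-4) = 20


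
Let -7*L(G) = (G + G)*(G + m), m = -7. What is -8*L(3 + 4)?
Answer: 0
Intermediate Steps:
L(G) = -2*G*(-7 + G)/7 (L(G) = -(G + G)*(G - 7)/7 = -2*G*(-7 + G)/7)
-8*L(3 + 4) = -16*(3 + 4)*(7 - (3 + 4))/7 = -16*7*(7 - 1*7)/7 = -16*7*(7 - 7)/7 = -16*7*0/7 = -8*0 = 0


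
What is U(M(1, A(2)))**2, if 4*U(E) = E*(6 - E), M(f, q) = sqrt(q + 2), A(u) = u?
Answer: 4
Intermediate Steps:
M(f, q) = sqrt(2 + q)
U(E) = E*(6 - E)/4 (U(E) = (E*(6 - E))/4 = E*(6 - E)/4)
U(M(1, A(2)))**2 = (sqrt(2 + 2)*(6 - sqrt(2 + 2))/4)**2 = (sqrt(4)*(6 - sqrt(4))/4)**2 = ((1/4)*2*(6 - 1*2))**2 = ((1/4)*2*(6 - 2))**2 = ((1/4)*2*4)**2 = 2**2 = 4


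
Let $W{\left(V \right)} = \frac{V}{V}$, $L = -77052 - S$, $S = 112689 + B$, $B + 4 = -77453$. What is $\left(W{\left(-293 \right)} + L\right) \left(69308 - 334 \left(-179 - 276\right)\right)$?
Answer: $-24845757674$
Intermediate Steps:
$B = -77457$ ($B = -4 - 77453 = -77457$)
$S = 35232$ ($S = 112689 - 77457 = 35232$)
$L = -112284$ ($L = -77052 - 35232 = -112284$)
$W{\left(V \right)} = 1$
$\left(W{\left(-293 \right)} + L\right) \left(69308 - 334 \left(-179 - 276\right)\right) = \left(1 - 112284\right) \left(69308 - 334 \left(-179 - 276\right)\right) = - 112283 \left(69308 - -151970\right) = - 112283 \left(69308 + 151970\right) = \left(-112283\right) 221278 = -24845757674$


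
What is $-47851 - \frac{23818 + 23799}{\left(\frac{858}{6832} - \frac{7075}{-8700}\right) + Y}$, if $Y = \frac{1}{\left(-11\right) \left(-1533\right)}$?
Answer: $- \frac{3154975877387}{32007881} \approx -98569.0$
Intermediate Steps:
$Y = \frac{1}{16863} \approx 5.9301 \cdot 10^{-5}$
$-47851 - \frac{23818 + 23799}{\left(\frac{858}{6832} - \frac{7075}{-8700}\right) + Y} = -47851 - \frac{23818 + 23799}{\left(\frac{858}{6832} - \frac{7075}{-8700}\right) + \frac{1}{16863}} = -47851 - \frac{47617}{\left(858 \cdot \frac{1}{6832} - - \frac{283}{348}\right) + \frac{1}{16863}} = -47851 - \frac{47617}{\left(\frac{429}{3416} + \frac{283}{348}\right) + \frac{1}{16863}} = -47851 - \frac{47617}{\frac{279005}{297192} + \frac{1}{16863}} = -47851 - \frac{47617}{\frac{32007881}{34092168}} = -47851 - 47617 \cdot \frac{34092168}{32007881} = -47851 - \frac{1623366763656}{32007881} = - \frac{3154975877387}{32007881}$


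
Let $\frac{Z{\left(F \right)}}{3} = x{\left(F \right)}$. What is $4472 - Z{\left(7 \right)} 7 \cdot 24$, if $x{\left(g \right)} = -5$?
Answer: $6992$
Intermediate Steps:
$Z{\left(F \right)} = -15$ ($Z{\left(F \right)} = 3 \left(-5\right) = -15$)
$4472 - Z{\left(7 \right)} 7 \cdot 24 = 4472 - \left(-15\right) 7 \cdot 24 = 4472 - \left(-105\right) 24 = 4472 - -2520 = 4472 + 2520 = 6992$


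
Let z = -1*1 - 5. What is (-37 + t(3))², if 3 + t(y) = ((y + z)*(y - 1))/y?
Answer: 1764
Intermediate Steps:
z = -6 (z = -1 - 5 = -6)
t(y) = -3 + (-1 + y)*(-6 + y)/y (t(y) = -3 + ((y - 6)*(y - 1))/y = -3 + ((-6 + y)*(-1 + y))/y = -3 + ((-1 + y)*(-6 + y))/y = -3 + (-1 + y)*(-6 + y)/y)
(-37 + t(3))² = (-37 + (-10 + 3 + 6/3))² = (-37 + (-10 + 3 + 6*(⅓)))² = (-37 + (-10 + 3 + 2))² = (-37 - 5)² = (-42)² = 1764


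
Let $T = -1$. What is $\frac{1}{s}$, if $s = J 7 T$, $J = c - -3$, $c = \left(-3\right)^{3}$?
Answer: $\frac{1}{168} \approx 0.0059524$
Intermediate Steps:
$c = -27$
$J = -24$ ($J = -27 - -3 = -27 + 3 = -24$)
$s = 168$ ($s = \left(-24\right) 7 \left(-1\right) = \left(-168\right) \left(-1\right) = 168$)
$\frac{1}{s} = \frac{1}{168}$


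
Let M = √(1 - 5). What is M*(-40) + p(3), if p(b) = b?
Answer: 3 - 80*I ≈ 3.0 - 80.0*I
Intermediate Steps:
M = 2*I (M = √(-4) = 2*I ≈ 2.0*I)
M*(-40) + p(3) = (2*I)*(-40) + 3 = -80*I + 3 = 3 - 80*I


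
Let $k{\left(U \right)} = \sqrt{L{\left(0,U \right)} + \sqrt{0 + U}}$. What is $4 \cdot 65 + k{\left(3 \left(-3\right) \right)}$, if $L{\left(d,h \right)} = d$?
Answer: $260 + \sqrt{3} \sqrt{i} \approx 261.22 + 1.2247 i$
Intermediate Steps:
$k{\left(U \right)} = \sqrt[4]{U}$ ($k{\left(U \right)} = \sqrt{0 + \sqrt{0 + U}} = \sqrt{0 + \sqrt{U}} = \sqrt{\sqrt{U}} = \sqrt[4]{U}$)
$4 \cdot 65 + k{\left(3 \left(-3\right) \right)} = 4 \cdot 65 + \sqrt[4]{3 \left(-3\right)} = 260 + \sqrt[4]{-9} = 260 + \sqrt[4]{-1} \sqrt{3}$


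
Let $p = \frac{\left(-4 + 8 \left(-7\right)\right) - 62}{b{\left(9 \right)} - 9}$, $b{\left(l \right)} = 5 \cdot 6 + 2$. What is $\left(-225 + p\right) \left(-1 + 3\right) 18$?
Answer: $- \frac{190692}{23} \approx -8291.0$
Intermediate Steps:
$b{\left(l \right)} = 32$ ($b{\left(l \right)} = 30 + 2 = 32$)
$p = - \frac{122}{23}$ ($p = \frac{\left(-4 + 8 \left(-7\right)\right) - 62}{32 - 9} = \frac{\left(-4 - 56\right) - 62}{23} = \left(-60 - 62\right) \frac{1}{23} = \left(-122\right) \frac{1}{23} = - \frac{122}{23} \approx -5.3043$)
$\left(-225 + p\right) \left(-1 + 3\right) 18 = \left(-225 - \frac{122}{23}\right) \left(-1 + 3\right) 18 = - \frac{5297 \cdot 2 \cdot 18}{23} = \left(- \frac{5297}{23}\right) 36 = - \frac{190692}{23}$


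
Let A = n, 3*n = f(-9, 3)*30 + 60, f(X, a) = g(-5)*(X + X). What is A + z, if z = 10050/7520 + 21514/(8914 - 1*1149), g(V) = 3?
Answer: -3012443247/5839280 ≈ -515.89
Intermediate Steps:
f(X, a) = 6*X (f(X, a) = 3*(X + X) = 3*(2*X) = 6*X)
n = -520 (n = ((6*(-9))*30 + 60)/3 = (-54*30 + 60)/3 = (-1620 + 60)/3 = (⅓)*(-1560) = -520)
z = 23982353/5839280 (z = 10050*(1/7520) + 21514/(8914 - 1149) = 1005/752 + 21514/7765 = 23982353/5839280 ≈ 4.1071)
A = -520
A + z = -520 + 23982353/5839280 = -3012443247/5839280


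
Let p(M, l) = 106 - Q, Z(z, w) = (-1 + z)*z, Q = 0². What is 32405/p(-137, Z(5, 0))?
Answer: 32405/106 ≈ 305.71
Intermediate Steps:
Q = 0
Z(z, w) = z*(-1 + z)
p(M, l) = 106 (p(M, l) = 106 - 1*0 = 106 + 0 = 106)
32405/p(-137, Z(5, 0)) = 32405/106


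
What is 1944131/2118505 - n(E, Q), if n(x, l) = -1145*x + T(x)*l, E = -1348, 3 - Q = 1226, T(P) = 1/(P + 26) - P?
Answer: 445496147987/4237010 ≈ 1.0514e+5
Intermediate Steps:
T(P) = 1/(26 + P) - P
Q = -1223 (Q = 3 - 1*1226 = 3 - 1226 = -1223)
n(x, l) = -1145*x + l*(1 - x² - 26*x)/(26 + x) (n(x, l) = -1145*x + ((1 - x² - 26*x)/(26 + x))*l = -1145*x + l*(1 - x² - 26*x)/(26 + x))
1944131/2118505 - n(E, Q) = 1944131/2118505 - (-1*(-1223)*(-1 + (-1348)² + 26*(-1348)) - 1145*(-1348)*(26 - 1348))/(26 - 1348) = 1944131*(1/2118505) - (-1*(-1223)*(-1 + 1817104 - 35048) - 1145*(-1348)*(-1322))/(-1322) = 1944131/2118505 - (-1)*(-1*(-1223)*1782055 - 2040454120)/1322 = 1944131/2118505 - (-1)*(2179453265 - 2040454120)/1322 = 1944131/2118505 - (-1)*138999145/1322 = 1944131/2118505 - 1*(-138999145/1322) = 1944131/2118505 + 138999145/1322 = 445496147987/4237010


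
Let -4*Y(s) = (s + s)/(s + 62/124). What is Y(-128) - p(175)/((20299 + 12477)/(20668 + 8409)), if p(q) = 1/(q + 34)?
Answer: -52014011/102752760 ≈ -0.50621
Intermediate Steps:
Y(s) = -s/(2*(½ + s)) (Y(s) = -(s + s)/(4*(s + 62/124)) = -2*s/(4*(s + 62*(1/124))) = -2*s/(4*(s + ½)) = -2*s/(4*(½ + s)) = -s/(2*(½ + s)))
p(q) = 1/(34 + q)
Y(-128) - p(175)/((20299 + 12477)/(20668 + 8409)) = -1*(-128)/(1 + 2*(-128)) - 1/((34 + 175)*((20299 + 12477)/(20668 + 8409))) = -1*(-128)/(1 - 256) - 1/(209*(32776/29077)) = -1*(-128)/(-255) - 1/(209*(32776*(1/29077))) = -1*(-128)*(-1/255) - 1/(209*32776/29077) = -128/255 - 29077/(209*32776) = -128/255 - 1*29077/6850184 = -128/255 - 29077/6850184 = -52014011/102752760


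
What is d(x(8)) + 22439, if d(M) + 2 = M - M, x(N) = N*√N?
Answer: 22437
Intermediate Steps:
x(N) = N^(3/2)
d(M) = -2 (d(M) = -2 + (M - M) = -2 + 0 = -2)
d(x(8)) + 22439 = -2 + 22439 = 22437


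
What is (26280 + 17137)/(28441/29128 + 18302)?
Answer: 1264650376/533129097 ≈ 2.3721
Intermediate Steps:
(26280 + 17137)/(28441/29128 + 18302) = 43417/(28441*(1/29128) + 18302) = 43417/(28441/29128 + 18302) = 43417/(533129097/29128) = 43417*(29128/533129097) = 1264650376/533129097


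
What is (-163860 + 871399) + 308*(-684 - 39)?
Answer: 484855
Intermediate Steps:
(-163860 + 871399) + 308*(-684 - 39) = 707539 + 308*(-723) = 707539 - 222684 = 484855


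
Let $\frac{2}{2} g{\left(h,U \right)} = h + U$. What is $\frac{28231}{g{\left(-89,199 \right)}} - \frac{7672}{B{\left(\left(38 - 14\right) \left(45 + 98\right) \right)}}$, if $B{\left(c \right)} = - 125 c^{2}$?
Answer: $\frac{47233287059}{184041000} \approx 256.65$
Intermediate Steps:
$g{\left(h,U \right)} = U + h$ ($g{\left(h,U \right)} = h + U = U + h$)
$\frac{28231}{g{\left(-89,199 \right)}} - \frac{7672}{B{\left(\left(38 - 14\right) \left(45 + 98\right) \right)}} = \frac{28231}{199 - 89} - \frac{7672}{\left(-125\right) \left(\left(38 - 14\right) \left(45 + 98\right)\right)^{2}} = \frac{28231}{110} - \frac{7672}{\left(-125\right) \left(24 \cdot 143\right)^{2}} = 28231 \cdot \frac{1}{110} - \frac{7672}{\left(-125\right) 3432^{2}} = \frac{28231}{110} - \frac{7672}{\left(-125\right) 11778624} = \frac{28231}{110} - \frac{7672}{-1472328000} = \frac{28231}{110} - - \frac{959}{184041000} = \frac{28231}{110} + \frac{959}{184041000} = \frac{47233287059}{184041000}$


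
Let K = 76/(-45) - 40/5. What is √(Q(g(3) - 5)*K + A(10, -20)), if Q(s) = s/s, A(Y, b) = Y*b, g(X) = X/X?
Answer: 2*I*√11795/15 ≈ 14.481*I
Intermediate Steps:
g(X) = 1
Q(s) = 1
K = -436/45 (K = 76*(-1/45) - 40*⅕ = -76/45 - 8 = -436/45 ≈ -9.6889)
√(Q(g(3) - 5)*K + A(10, -20)) = √(1*(-436/45) + 10*(-20)) = √(-436/45 - 200) = √(-9436/45) = 2*I*√11795/15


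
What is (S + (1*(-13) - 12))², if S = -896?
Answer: 848241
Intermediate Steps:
(S + (1*(-13) - 12))² = (-896 + (1*(-13) - 12))² = (-896 + (-13 - 12))² = (-896 - 25)² = (-921)² = 848241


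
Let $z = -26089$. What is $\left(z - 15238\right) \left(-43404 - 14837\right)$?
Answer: $2406925807$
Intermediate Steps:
$\left(z - 15238\right) \left(-43404 - 14837\right) = \left(-26089 - 15238\right) \left(-43404 - 14837\right) = \left(-41327\right) \left(-58241\right) = 2406925807$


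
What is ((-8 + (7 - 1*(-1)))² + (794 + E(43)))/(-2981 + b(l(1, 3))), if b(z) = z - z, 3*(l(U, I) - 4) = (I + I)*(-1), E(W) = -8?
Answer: -786/2981 ≈ -0.26367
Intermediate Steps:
l(U, I) = 4 - 2*I/3 (l(U, I) = 4 + ((I + I)*(-1))/3 = 4 + ((2*I)*(-1))/3 = 4 + (-2*I)/3 = 4 - 2*I/3)
b(z) = 0
((-8 + (7 - 1*(-1)))² + (794 + E(43)))/(-2981 + b(l(1, 3))) = ((-8 + (7 - 1*(-1)))² + (794 - 8))/(-2981 + 0) = ((-8 + (7 + 1))² + 786)/(-2981) = ((-8 + 8)² + 786)*(-1/2981) = (0² + 786)*(-1/2981) = (0 + 786)*(-1/2981) = 786*(-1/2981) = -786/2981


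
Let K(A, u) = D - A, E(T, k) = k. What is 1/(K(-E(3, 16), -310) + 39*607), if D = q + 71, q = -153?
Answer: 1/23607 ≈ 4.2360e-5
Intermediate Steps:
D = -82 (D = -153 + 71 = -82)
K(A, u) = -82 - A
1/(K(-E(3, 16), -310) + 39*607) = 1/((-82 - (-1)*16) + 39*607) = 1/((-82 - 1*(-16)) + 23673) = 1/((-82 + 16) + 23673) = 1/(-66 + 23673) = 1/23607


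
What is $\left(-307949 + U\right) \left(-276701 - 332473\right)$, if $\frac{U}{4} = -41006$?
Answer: $287513680302$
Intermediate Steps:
$U = -164024$ ($U = 4 \left(-41006\right) = -164024$)
$\left(-307949 + U\right) \left(-276701 - 332473\right) = \left(-307949 - 164024\right) \left(-276701 - 332473\right) = \left(-471973\right) \left(-609174\right) = 287513680302$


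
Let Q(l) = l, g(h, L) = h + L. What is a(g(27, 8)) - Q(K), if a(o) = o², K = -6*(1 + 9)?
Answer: 1285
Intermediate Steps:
g(h, L) = L + h
K = -60 (K = -6*10 = -60)
a(g(27, 8)) - Q(K) = (8 + 27)² - 1*(-60) = 35² + 60 = 1225 + 60 = 1285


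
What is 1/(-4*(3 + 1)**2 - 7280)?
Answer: -1/7344 ≈ -0.00013617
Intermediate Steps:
1/(-4*(3 + 1)**2 - 7280) = 1/(-4*4**2 - 7280) = 1/(-4*16 - 7280) = 1/(-64 - 7280) = 1/(-7344) = -1/7344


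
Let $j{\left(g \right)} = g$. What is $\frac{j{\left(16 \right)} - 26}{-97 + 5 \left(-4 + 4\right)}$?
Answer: $\frac{10}{97} \approx 0.10309$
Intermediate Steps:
$\frac{j{\left(16 \right)} - 26}{-97 + 5 \left(-4 + 4\right)} = \frac{16 - 26}{-97 + 5 \left(-4 + 4\right)} = \frac{1}{-97 + 5 \cdot 0} \left(-10\right) = \frac{1}{-97 + 0} \left(-10\right) = \frac{1}{-97} \left(-10\right) = \left(- \frac{1}{97}\right) \left(-10\right) = \frac{10}{97}$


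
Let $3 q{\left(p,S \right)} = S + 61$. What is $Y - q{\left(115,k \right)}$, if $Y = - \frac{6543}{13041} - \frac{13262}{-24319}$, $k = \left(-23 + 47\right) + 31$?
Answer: $- \frac{1361008207}{35238231} \approx -38.623$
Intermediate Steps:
$k = 55$ ($k = 24 + 31 = 55$)
$q{\left(p,S \right)} = \frac{61}{3} + \frac{S}{3}$ ($q{\left(p,S \right)} = \frac{S + 61}{3} = \frac{61 + S}{3} = \frac{61}{3} + \frac{S}{3}$)
$Y = \frac{1536725}{35238231}$ ($Y = \left(-6543\right) \frac{1}{13041} - - \frac{13262}{24319} = - \frac{727}{1449} + \frac{13262}{24319} = \frac{1536725}{35238231} \approx 0.04361$)
$Y - q{\left(115,k \right)} = \frac{1536725}{35238231} - \left(\frac{61}{3} + \frac{1}{3} \cdot 55\right) = \frac{1536725}{35238231} - \left(\frac{61}{3} + \frac{55}{3}\right) = \frac{1536725}{35238231} - \frac{116}{3} = - \frac{1361008207}{35238231}$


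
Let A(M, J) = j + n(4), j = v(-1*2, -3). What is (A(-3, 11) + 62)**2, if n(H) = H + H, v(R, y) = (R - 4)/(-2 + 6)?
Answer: 18769/4 ≈ 4692.3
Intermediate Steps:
v(R, y) = -1 + R/4 (v(R, y) = (-4 + R)/4 = (-4 + R)*(1/4) = -1 + R/4)
j = -3/2 (j = -1 + (-1*2)/4 = -1 + (1/4)*(-2) = -1 - 1/2 = -3/2 ≈ -1.5000)
n(H) = 2*H
A(M, J) = 13/2 (A(M, J) = -3/2 + 2*4 = -3/2 + 8 = 13/2)
(A(-3, 11) + 62)**2 = (13/2 + 62)**2 = (137/2)**2 = 18769/4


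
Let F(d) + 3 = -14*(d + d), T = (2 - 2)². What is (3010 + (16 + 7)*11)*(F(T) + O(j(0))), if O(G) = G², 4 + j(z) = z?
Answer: 42419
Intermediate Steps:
j(z) = -4 + z
T = 0 (T = 0² = 0)
F(d) = -3 - 28*d (F(d) = -3 - 14*(d + d) = -3 - 28*d)
(3010 + (16 + 7)*11)*(F(T) + O(j(0))) = (3010 + (16 + 7)*11)*((-3 - 28*0) + (-4 + 0)²) = (3010 + 23*11)*((-3 + 0) + (-4)²) = (3010 + 253)*(-3 + 16) = 3263*13 = 42419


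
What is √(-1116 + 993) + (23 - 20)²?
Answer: 9 + I*√123 ≈ 9.0 + 11.091*I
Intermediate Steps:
√(-1116 + 993) + (23 - 20)² = √(-123) + 3² = I*√123 + 9 = 9 + I*√123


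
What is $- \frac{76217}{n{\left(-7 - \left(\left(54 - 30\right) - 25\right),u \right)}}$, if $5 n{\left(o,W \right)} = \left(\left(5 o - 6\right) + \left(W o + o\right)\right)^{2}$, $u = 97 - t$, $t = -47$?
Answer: $- \frac{381085}{820836} \approx -0.46426$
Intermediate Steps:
$u = 144$ ($u = 97 - -47 = 97 + 47 = 144$)
$n{\left(o,W \right)} = \frac{\left(-6 + 6 o + W o\right)^{2}}{5}$ ($n{\left(o,W \right)} = \frac{\left(\left(5 o - 6\right) + \left(W o + o\right)\right)^{2}}{5} = \frac{\left(\left(-6 + 5 o\right) + \left(o + W o\right)\right)^{2}}{5} = \frac{\left(-6 + 6 o + W o\right)^{2}}{5}$)
$- \frac{76217}{n{\left(-7 - \left(\left(54 - 30\right) - 25\right),u \right)}} = - \frac{76217}{\frac{1}{5} \left(-6 + 6 \left(-7 - \left(\left(54 - 30\right) - 25\right)\right) + 144 \left(-7 - \left(\left(54 - 30\right) - 25\right)\right)\right)^{2}} = - \frac{76217}{\frac{1}{5} \left(-6 + 6 \left(-7 - \left(24 - 25\right)\right) + 144 \left(-7 - \left(24 - 25\right)\right)\right)^{2}} = - \frac{76217}{\frac{1}{5} \left(-6 + 6 \left(-7 - -1\right) + 144 \left(-7 - -1\right)\right)^{2}} = - \frac{76217}{\frac{1}{5} \left(-6 + 6 \left(-7 + 1\right) + 144 \left(-7 + 1\right)\right)^{2}} = - \frac{76217}{\frac{1}{5} \left(-6 + 6 \left(-6\right) + 144 \left(-6\right)\right)^{2}} = - \frac{76217}{\frac{1}{5} \left(-6 - 36 - 864\right)^{2}} = - \frac{76217}{\frac{1}{5} \left(-906\right)^{2}} = - \frac{76217}{\frac{1}{5} \cdot 820836} = - \frac{76217}{\frac{820836}{5}} = \left(-76217\right) \frac{5}{820836} = - \frac{381085}{820836}$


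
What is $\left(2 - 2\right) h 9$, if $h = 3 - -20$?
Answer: $0$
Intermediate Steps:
$h = 23$ ($h = 3 + 20 = 23$)
$\left(2 - 2\right) h 9 = \left(2 - 2\right) 23 \cdot 9 = 0 \cdot 23 \cdot 9 = 0 \cdot 9 = 0$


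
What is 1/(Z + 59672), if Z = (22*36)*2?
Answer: 1/61256 ≈ 1.6325e-5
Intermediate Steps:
Z = 1584 (Z = 792*2 = 1584)
1/(Z + 59672) = 1/(1584 + 59672) = 1/61256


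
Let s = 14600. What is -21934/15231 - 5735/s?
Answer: -81517237/44474520 ≈ -1.8329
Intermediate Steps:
-21934/15231 - 5735/s = -21934/15231 - 5735/14600 = -21934*1/15231 - 5735*1/14600 = -21934/15231 - 1147/2920 = -81517237/44474520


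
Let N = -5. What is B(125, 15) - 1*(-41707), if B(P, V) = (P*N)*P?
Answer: -36418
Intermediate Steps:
B(P, V) = -5*P² (B(P, V) = (P*(-5))*P = (-5*P)*P = -5*P²)
B(125, 15) - 1*(-41707) = -5*125² - 1*(-41707) = -5*15625 + 41707 = -78125 + 41707 = -36418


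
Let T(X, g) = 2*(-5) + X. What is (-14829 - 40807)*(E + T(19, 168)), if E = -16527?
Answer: 918995448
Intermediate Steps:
T(X, g) = -10 + X
(-14829 - 40807)*(E + T(19, 168)) = (-14829 - 40807)*(-16527 + (-10 + 19)) = -55636*(-16527 + 9) = -55636*(-16518) = 918995448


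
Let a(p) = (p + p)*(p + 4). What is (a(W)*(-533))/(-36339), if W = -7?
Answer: 7462/12113 ≈ 0.61603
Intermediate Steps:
a(p) = 2*p*(4 + p) (a(p) = (2*p)*(4 + p) = 2*p*(4 + p))
(a(W)*(-533))/(-36339) = ((2*(-7)*(4 - 7))*(-533))/(-36339) = ((2*(-7)*(-3))*(-533))*(-1/36339) = (42*(-533))*(-1/36339) = -22386*(-1/36339) = 7462/12113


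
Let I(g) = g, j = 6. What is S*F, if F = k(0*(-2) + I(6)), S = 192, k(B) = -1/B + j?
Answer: 1120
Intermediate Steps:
k(B) = 6 - 1/B (k(B) = -1/B + 6 = 6 - 1/B)
F = 35/6 (F = 6 - 1/(0*(-2) + 6) = 6 - 1/(0 + 6) = 6 - 1/6 = 35/6 ≈ 5.8333)
S*F = 192*(35/6) = 1120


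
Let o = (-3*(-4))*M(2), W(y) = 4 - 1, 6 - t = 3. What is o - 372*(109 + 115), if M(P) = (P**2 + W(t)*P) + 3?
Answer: -83172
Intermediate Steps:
t = 3 (t = 6 - 1*3 = 6 - 3 = 3)
W(y) = 3
M(P) = 3 + P**2 + 3*P (M(P) = (P**2 + 3*P) + 3 = 3 + P**2 + 3*P)
o = 156 (o = (-3*(-4))*(3 + 2**2 + 3*2) = 12*(3 + 4 + 6) = 12*13 = 156)
o - 372*(109 + 115) = 156 - 372*(109 + 115) = 156 - 372*224 = 156 - 83328 = -83172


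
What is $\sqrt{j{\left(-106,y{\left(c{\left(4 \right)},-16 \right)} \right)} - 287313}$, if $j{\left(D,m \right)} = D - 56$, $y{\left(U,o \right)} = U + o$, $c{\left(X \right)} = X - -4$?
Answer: $5 i \sqrt{11499} \approx 536.17 i$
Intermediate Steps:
$c{\left(X \right)} = 4 + X$ ($c{\left(X \right)} = X + 4 = 4 + X$)
$j{\left(D,m \right)} = -56 + D$ ($j{\left(D,m \right)} = D - 56 = -56 + D$)
$\sqrt{j{\left(-106,y{\left(c{\left(4 \right)},-16 \right)} \right)} - 287313} = \sqrt{\left(-56 - 106\right) - 287313} = \sqrt{-162 - 287313} = \sqrt{-287475} = 5 i \sqrt{11499}$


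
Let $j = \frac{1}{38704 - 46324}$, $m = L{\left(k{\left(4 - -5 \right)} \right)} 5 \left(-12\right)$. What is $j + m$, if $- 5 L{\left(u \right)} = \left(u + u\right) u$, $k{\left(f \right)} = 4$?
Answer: $\frac{2926079}{7620} \approx 384.0$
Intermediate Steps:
$L{\left(u \right)} = - \frac{2 u^{2}}{5}$ ($L{\left(u \right)} = - \frac{\left(u + u\right) u}{5} = - \frac{2 u u}{5} = - \frac{2 u^{2}}{5}$)
$m = 384$ ($m = - \frac{2 \cdot 4^{2}}{5} \cdot 5 \left(-12\right) = \left(- \frac{2}{5}\right) 16 \cdot 5 \left(-12\right) = \left(- \frac{32}{5}\right) 5 \left(-12\right) = \left(-32\right) \left(-12\right) = 384$)
$j = - \frac{1}{7620}$ ($j = \frac{1}{-7620} = - \frac{1}{7620} \approx -0.00013123$)
$j + m = - \frac{1}{7620} + 384 = \frac{2926079}{7620}$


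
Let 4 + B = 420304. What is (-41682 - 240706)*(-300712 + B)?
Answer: -33770216144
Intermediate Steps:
B = 420300 (B = -4 + 420304 = 420300)
(-41682 - 240706)*(-300712 + B) = (-41682 - 240706)*(-300712 + 420300) = -282388*119588 = -33770216144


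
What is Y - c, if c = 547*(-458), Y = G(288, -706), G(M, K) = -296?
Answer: 250230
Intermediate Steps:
Y = -296
c = -250526
Y - c = -296 - 1*(-250526) = -296 + 250526 = 250230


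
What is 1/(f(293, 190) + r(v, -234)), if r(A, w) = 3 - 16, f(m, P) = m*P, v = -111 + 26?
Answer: 1/55657 ≈ 1.7967e-5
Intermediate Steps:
v = -85
f(m, P) = P*m
r(A, w) = -13
1/(f(293, 190) + r(v, -234)) = 1/(190*293 - 13) = 1/(55670 - 13) = 1/55657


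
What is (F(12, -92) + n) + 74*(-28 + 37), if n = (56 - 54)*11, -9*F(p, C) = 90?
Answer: 678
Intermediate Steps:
F(p, C) = -10 (F(p, C) = -1/9*90 = -10)
n = 22 (n = 2*11 = 22)
(F(12, -92) + n) + 74*(-28 + 37) = (-10 + 22) + 74*(-28 + 37) = 12 + 74*9 = 12 + 666 = 678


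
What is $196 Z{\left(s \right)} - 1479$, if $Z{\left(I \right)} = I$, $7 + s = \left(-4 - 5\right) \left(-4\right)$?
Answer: $4205$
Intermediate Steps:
$s = 29$ ($s = -7 + \left(-4 - 5\right) \left(-4\right) = -7 - -36 = -7 + 36 = 29$)
$196 Z{\left(s \right)} - 1479 = 196 \cdot 29 - 1479 = 5684 - 1479 = 4205$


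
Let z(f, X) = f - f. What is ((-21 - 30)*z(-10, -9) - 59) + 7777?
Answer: 7718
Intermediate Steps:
z(f, X) = 0
((-21 - 30)*z(-10, -9) - 59) + 7777 = ((-21 - 30)*0 - 59) + 7777 = (-51*0 - 59) + 7777 = (0 - 59) + 7777 = -59 + 7777 = 7718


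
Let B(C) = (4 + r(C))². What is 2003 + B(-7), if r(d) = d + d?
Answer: 2103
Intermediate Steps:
r(d) = 2*d
B(C) = (4 + 2*C)²
2003 + B(-7) = 2003 + 4*(2 - 7)² = 2003 + 4*(-5)² = 2003 + 4*25 = 2003 + 100 = 2103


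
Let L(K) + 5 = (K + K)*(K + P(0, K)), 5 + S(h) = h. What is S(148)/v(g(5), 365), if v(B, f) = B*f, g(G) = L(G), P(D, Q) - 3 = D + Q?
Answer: 143/45625 ≈ 0.0031342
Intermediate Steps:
S(h) = -5 + h
P(D, Q) = 3 + D + Q (P(D, Q) = 3 + (D + Q) = 3 + D + Q)
L(K) = -5 + 2*K*(3 + 2*K) (L(K) = -5 + (K + K)*(K + (3 + 0 + K)) = -5 + (2*K)*(K + (3 + K)) = -5 + (2*K)*(3 + 2*K) = -5 + 2*K*(3 + 2*K))
g(G) = -5 + 4*G² + 6*G
S(148)/v(g(5), 365) = (-5 + 148)/(((-5 + 4*5² + 6*5)*365)) = 143/(((-5 + 4*25 + 30)*365)) = 143/(((-5 + 100 + 30)*365)) = 143/((125*365)) = 143/45625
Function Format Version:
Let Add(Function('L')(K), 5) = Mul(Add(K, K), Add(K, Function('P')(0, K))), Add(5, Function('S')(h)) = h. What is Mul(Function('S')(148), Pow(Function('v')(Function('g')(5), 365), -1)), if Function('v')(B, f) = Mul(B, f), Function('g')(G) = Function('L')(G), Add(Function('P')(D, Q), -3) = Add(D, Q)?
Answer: Rational(143, 45625) ≈ 0.0031342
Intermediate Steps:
Function('S')(h) = Add(-5, h)
Function('P')(D, Q) = Add(3, D, Q) (Function('P')(D, Q) = Add(3, Add(D, Q)) = Add(3, D, Q))
Function('L')(K) = Add(-5, Mul(2, K, Add(3, Mul(2, K)))) (Function('L')(K) = Add(-5, Mul(Add(K, K), Add(K, Add(3, 0, K)))) = Add(-5, Mul(Mul(2, K), Add(K, Add(3, K)))) = Add(-5, Mul(Mul(2, K), Add(3, Mul(2, K)))) = Add(-5, Mul(2, K, Add(3, Mul(2, K)))))
Function('g')(G) = Add(-5, Mul(4, Pow(G, 2)), Mul(6, G))
Mul(Function('S')(148), Pow(Function('v')(Function('g')(5), 365), -1)) = Mul(Add(-5, 148), Pow(Mul(Add(-5, Mul(4, Pow(5, 2)), Mul(6, 5)), 365), -1)) = Mul(143, Pow(Mul(Add(-5, Mul(4, 25), 30), 365), -1)) = Mul(143, Pow(Mul(Add(-5, 100, 30), 365), -1)) = Mul(143, Pow(Mul(125, 365), -1)) = Mul(143, Pow(45625, -1)) = Mul(143, Rational(1, 45625)) = Rational(143, 45625)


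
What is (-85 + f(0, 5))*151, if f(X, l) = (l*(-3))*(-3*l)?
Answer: 21140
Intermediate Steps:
f(X, l) = 9*l² (f(X, l) = (-3*l)*(-3*l) = 9*l²)
(-85 + f(0, 5))*151 = (-85 + 9*5²)*151 = (-85 + 9*25)*151 = (-85 + 225)*151 = 140*151 = 21140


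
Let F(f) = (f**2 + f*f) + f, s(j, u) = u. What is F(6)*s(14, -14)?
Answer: -1092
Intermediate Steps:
F(f) = f + 2*f**2 (F(f) = (f**2 + f**2) + f = 2*f**2 + f = f + 2*f**2)
F(6)*s(14, -14) = (6*(1 + 2*6))*(-14) = (6*(1 + 12))*(-14) = (6*13)*(-14) = 78*(-14) = -1092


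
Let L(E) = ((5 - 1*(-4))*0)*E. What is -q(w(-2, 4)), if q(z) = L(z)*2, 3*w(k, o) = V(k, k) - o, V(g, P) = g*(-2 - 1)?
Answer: 0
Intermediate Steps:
L(E) = 0 (L(E) = ((5 + 4)*0)*E = (9*0)*E = 0*E = 0)
V(g, P) = -3*g (V(g, P) = g*(-3) = -3*g)
w(k, o) = -k - o/3 (w(k, o) = (-3*k - o)/3 = (-o - 3*k)/3 = -k - o/3)
q(z) = 0 (q(z) = 0*2 = 0)
-q(w(-2, 4)) = -1*0 = 0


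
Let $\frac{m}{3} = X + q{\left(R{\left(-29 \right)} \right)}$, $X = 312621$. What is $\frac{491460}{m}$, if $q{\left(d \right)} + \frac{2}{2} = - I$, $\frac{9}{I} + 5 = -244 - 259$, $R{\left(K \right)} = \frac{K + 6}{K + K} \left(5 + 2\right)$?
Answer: $\frac{83220560}{158810969} \approx 0.52402$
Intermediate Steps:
$R{\left(K \right)} = \frac{7 \left(6 + K\right)}{2 K}$ ($R{\left(K \right)} = \frac{6 + K}{2 K} 7 = \frac{7 \left(6 + K\right)}{2 K}$)
$I = - \frac{9}{508}$ ($I = \frac{9}{-5 - 503} = \frac{9}{-508} = 9 \left(- \frac{1}{508}\right) = - \frac{9}{508} \approx -0.017717$)
$q{\left(d \right)} = - \frac{499}{508}$ ($q{\left(d \right)} = -1 - - \frac{9}{508} = -1 + \frac{9}{508} = - \frac{499}{508}$)
$m = \frac{476432907}{508}$ ($m = 3 \left(312621 - \frac{499}{508}\right) = 3 \cdot \frac{158810969}{508} = \frac{476432907}{508} \approx 9.3786 \cdot 10^{5}$)
$\frac{491460}{m} = \frac{491460}{\frac{476432907}{508}} = 491460 \cdot \frac{508}{476432907} = \frac{83220560}{158810969}$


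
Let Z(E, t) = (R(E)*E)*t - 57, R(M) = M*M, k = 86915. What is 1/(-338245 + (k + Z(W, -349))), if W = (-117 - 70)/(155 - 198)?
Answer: -79507/22269208056 ≈ -3.5703e-6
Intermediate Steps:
R(M) = M²
W = 187/43 (W = -187/(-43) = -187*(-1/43) = 187/43 ≈ 4.3488)
Z(E, t) = -57 + t*E³ (Z(E, t) = (E²*E)*t - 57 = E³*t - 57 = t*E³ - 57 = -57 + t*E³)
1/(-338245 + (k + Z(W, -349))) = 1/(-338245 + (86915 + (-57 - 349*(187/43)³))) = 1/(-338245 + (86915 + (-57 - 349*6539203/79507))) = 1/(-338245 + (86915 + (-57 - 2282181847/79507))) = 1/(-338245 + (86915 - 2286713746/79507)) = 1/(-338245 + 4623637159/79507) = 1/(-22269208056/79507) = -79507/22269208056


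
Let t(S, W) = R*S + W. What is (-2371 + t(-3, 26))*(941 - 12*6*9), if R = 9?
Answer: -694996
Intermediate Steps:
t(S, W) = W + 9*S (t(S, W) = 9*S + W = W + 9*S)
(-2371 + t(-3, 26))*(941 - 12*6*9) = (-2371 + (26 + 9*(-3)))*(941 - 12*6*9) = (-2371 + (26 - 27))*(941 - 72*9) = (-2371 - 1)*(941 - 648) = -2372*293 = -694996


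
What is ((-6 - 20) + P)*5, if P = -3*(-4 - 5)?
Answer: 5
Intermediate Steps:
P = 27 (P = -3*(-9) = 27)
((-6 - 20) + P)*5 = ((-6 - 20) + 27)*5 = (-26 + 27)*5 = 1*5 = 5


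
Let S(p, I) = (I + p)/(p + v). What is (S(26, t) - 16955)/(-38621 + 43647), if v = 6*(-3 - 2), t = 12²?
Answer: -33995/10052 ≈ -3.3819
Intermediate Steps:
t = 144
v = -30 (v = 6*(-5) = -30)
S(p, I) = (I + p)/(-30 + p) (S(p, I) = (I + p)/(p - 30) = (I + p)/(-30 + p))
(S(26, t) - 16955)/(-38621 + 43647) = ((144 + 26)/(-30 + 26) - 16955)/(-38621 + 43647) = (170/(-4) - 16955)/5026 = (-¼*170 - 16955)*(1/5026) = (-85/2 - 16955)*(1/5026) = -33995/2*1/5026 = -33995/10052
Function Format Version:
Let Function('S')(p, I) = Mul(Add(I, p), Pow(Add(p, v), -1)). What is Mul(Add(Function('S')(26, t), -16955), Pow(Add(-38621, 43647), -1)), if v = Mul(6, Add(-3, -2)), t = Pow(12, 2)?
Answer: Rational(-33995, 10052) ≈ -3.3819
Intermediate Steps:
t = 144
v = -30 (v = Mul(6, -5) = -30)
Function('S')(p, I) = Mul(Pow(Add(-30, p), -1), Add(I, p)) (Function('S')(p, I) = Mul(Add(I, p), Pow(Add(p, -30), -1)) = Mul(Add(I, p), Pow(Add(-30, p), -1)) = Mul(Pow(Add(-30, p), -1), Add(I, p)))
Mul(Add(Function('S')(26, t), -16955), Pow(Add(-38621, 43647), -1)) = Mul(Add(Mul(Pow(Add(-30, 26), -1), Add(144, 26)), -16955), Pow(Add(-38621, 43647), -1)) = Mul(Add(Mul(Pow(-4, -1), 170), -16955), Pow(5026, -1)) = Mul(Add(Mul(Rational(-1, 4), 170), -16955), Rational(1, 5026)) = Mul(Add(Rational(-85, 2), -16955), Rational(1, 5026)) = Mul(Rational(-33995, 2), Rational(1, 5026)) = Rational(-33995, 10052)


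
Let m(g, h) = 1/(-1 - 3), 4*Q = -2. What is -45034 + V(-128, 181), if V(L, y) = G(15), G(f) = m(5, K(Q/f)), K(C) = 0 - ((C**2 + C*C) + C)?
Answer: -180137/4 ≈ -45034.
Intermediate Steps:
Q = -1/2 (Q = (1/4)*(-2) = -1/2 ≈ -0.50000)
K(C) = -C - 2*C**2 (K(C) = 0 - ((C**2 + C**2) + C) = 0 - (2*C**2 + C) = 0 - (C + 2*C**2) = 0 + (-C - 2*C**2) = -C - 2*C**2)
m(g, h) = -1/4 (m(g, h) = 1/(-4) = -1/4)
G(f) = -1/4
V(L, y) = -1/4
-45034 + V(-128, 181) = -45034 - 1/4 = -180137/4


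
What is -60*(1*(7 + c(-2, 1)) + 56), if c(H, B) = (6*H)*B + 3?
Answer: -3240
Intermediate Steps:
c(H, B) = 3 + 6*B*H (c(H, B) = 6*B*H + 3 = 3 + 6*B*H)
-60*(1*(7 + c(-2, 1)) + 56) = -60*(1*(7 + (3 + 6*1*(-2))) + 56) = -60*(1*(7 + (3 - 12)) + 56) = -60*(1*(7 - 9) + 56) = -60*(1*(-2) + 56) = -60*(-2 + 56) = -60*54 = -3240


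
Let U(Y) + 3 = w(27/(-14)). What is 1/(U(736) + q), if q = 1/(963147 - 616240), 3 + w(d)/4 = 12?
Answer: 346907/11447932 ≈ 0.030303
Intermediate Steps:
w(d) = 36 (w(d) = -12 + 4*12 = -12 + 48 = 36)
U(Y) = 33 (U(Y) = -3 + 36 = 33)
q = 1/346907 ≈ 2.8826e-6
1/(U(736) + q) = 1/(33 + 1/346907) = 1/(11447932/346907) = 346907/11447932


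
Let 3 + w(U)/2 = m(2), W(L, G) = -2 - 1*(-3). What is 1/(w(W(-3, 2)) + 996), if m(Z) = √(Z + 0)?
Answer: 495/490046 - √2/490046 ≈ 0.0010072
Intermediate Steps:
W(L, G) = 1 (W(L, G) = -2 + 3 = 1)
m(Z) = √Z
w(U) = -6 + 2*√2
1/(w(W(-3, 2)) + 996) = 1/((-6 + 2*√2) + 996) = 1/(990 + 2*√2)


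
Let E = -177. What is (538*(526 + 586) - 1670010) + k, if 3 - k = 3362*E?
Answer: -476677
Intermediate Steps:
k = 595077 (k = 3 - 3362*(-177) = 3 - 1*(-595074) = 3 + 595074 = 595077)
(538*(526 + 586) - 1670010) + k = (538*(526 + 586) - 1670010) + 595077 = (538*1112 - 1670010) + 595077 = (598256 - 1670010) + 595077 = -1071754 + 595077 = -476677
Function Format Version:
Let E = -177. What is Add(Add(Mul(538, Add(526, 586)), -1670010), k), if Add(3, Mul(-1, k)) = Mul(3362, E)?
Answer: -476677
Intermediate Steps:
k = 595077 (k = Add(3, Mul(-1, Mul(3362, -177))) = Add(3, Mul(-1, -595074)) = Add(3, 595074) = 595077)
Add(Add(Mul(538, Add(526, 586)), -1670010), k) = Add(Add(Mul(538, Add(526, 586)), -1670010), 595077) = Add(Add(Mul(538, 1112), -1670010), 595077) = Add(Add(598256, -1670010), 595077) = Add(-1071754, 595077) = -476677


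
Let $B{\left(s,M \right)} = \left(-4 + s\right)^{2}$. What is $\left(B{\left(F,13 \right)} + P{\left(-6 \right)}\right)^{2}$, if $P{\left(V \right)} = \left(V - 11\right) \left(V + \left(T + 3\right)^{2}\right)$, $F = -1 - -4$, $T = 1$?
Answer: $28561$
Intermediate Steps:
$F = 3$ ($F = -1 + 4 = 3$)
$P{\left(V \right)} = \left(-11 + V\right) \left(16 + V\right)$ ($P{\left(V \right)} = \left(V - 11\right) \left(V + \left(1 + 3\right)^{2}\right) = \left(-11 + V\right) \left(V + 4^{2}\right) = \left(-11 + V\right) \left(V + 16\right) = \left(-11 + V\right) \left(16 + V\right)$)
$\left(B{\left(F,13 \right)} + P{\left(-6 \right)}\right)^{2} = \left(\left(-4 + 3\right)^{2} + \left(-176 + \left(-6\right)^{2} + 5 \left(-6\right)\right)\right)^{2} = \left(\left(-1\right)^{2} - 170\right)^{2} = \left(1 - 170\right)^{2} = \left(-169\right)^{2} = 28561$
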